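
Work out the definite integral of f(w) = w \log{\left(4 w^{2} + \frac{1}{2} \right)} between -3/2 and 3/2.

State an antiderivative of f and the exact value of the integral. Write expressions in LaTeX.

Antiderivative: F(w) = \frac{w^{2} \log{\left(4 w^{2} + \frac{1}{2} \right)}}{2} - \frac{w^{2}}{2} + \frac{\log{\left(8 w^{2} + 1 \right)}}{16}; value = 0

Check any antiderivative F(w) by computing F'(w) and comparing it with f(w).
F(w) = \frac{w^{2} \log{\left(4 w^{2} + \frac{1}{2} \right)}}{2} - \frac{w^{2}}{2} + \frac{\log{\left(8 w^{2} + 1 \right)}}{16} is an antiderivative of f.
Check: d/dw[\frac{w^{2} \log{\left(4 w^{2} + \frac{1}{2} \right)}}{2} - \frac{w^{2}}{2} + \frac{\log{\left(8 w^{2} + 1 \right)}}{16}] = w \log{\left(4 w^{2} + \frac{1}{2} \right)} = f(w).
F(3/2) = - \frac{9}{8} + \frac{\log{\left(19 \right)}}{16} + \frac{9 \log{\left(\frac{19}{2} \right)}}{8}; F(-3/2) = - \frac{9}{8} + \frac{\log{\left(19 \right)}}{16} + \frac{9 \log{\left(\frac{19}{2} \right)}}{8}.
Integral = F(3/2) - F(-3/2) = 0.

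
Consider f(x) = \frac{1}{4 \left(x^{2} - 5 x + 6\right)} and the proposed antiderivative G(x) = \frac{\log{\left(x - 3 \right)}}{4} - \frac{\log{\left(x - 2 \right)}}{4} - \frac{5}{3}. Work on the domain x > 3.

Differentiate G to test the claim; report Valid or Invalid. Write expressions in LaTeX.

Valid - the claim checks out under differentiation.

d/dx[G] = \frac{1}{4 x^{2} - 20 x + 24}
This equals f(x) exactly, so the claim holds.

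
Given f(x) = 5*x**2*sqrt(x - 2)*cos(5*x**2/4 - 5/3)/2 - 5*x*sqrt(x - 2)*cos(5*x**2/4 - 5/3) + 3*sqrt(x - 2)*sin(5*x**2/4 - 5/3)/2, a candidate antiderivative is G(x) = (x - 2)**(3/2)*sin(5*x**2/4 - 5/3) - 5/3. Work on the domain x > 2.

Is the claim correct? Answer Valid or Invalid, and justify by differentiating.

d/dx[G] = 5*x**2*sqrt(x - 2)*cos(5*x**2/4 - 5/3)/2 - 5*x*sqrt(x - 2)*cos(5*x**2/4 - 5/3) + 3*sqrt(x - 2)*sin(5*x**2/4 - 5/3)/2
This equals f(x) exactly, so the claim holds.

Valid: G'(x) = f(x).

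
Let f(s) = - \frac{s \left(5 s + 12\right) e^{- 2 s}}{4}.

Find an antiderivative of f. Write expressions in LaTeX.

f has the shape u'v + uv' for u = \frac{5 s^{2}}{8} + \frac{17 s}{8} + \frac{17}{16} and v = e^{- 2 s} — it is the derivative of the product u*v.
Check: d/ds[\frac{\left(10 s^{2} + 34 s + 17\right) e^{- 2 s}}{16}] = \frac{\left(- 5 s^{2} - 12 s\right) e^{- 2 s}}{4}, which equals f(s).

An antiderivative is F(s) = \frac{\left(10 s^{2} + 34 s + 17\right) e^{- 2 s}}{16}.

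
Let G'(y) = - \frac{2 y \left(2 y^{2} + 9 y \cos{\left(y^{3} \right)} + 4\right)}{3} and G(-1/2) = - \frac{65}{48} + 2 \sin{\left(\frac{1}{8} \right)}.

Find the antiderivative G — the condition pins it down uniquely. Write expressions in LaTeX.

G(y) = - \frac{y^{4}}{3} - \frac{4 y^{2}}{3} - 2 \sin{\left(y^{3} \right)} - 1

Recover the given G'(y) by differentiating a candidate G(y); any mismatch rules it out.
A general antiderivative is - \frac{y^{4}}{3} - \frac{4 y^{2}}{3} - 2 \sin{\left(y^{3} \right)} + C.
The condition gives C = - \frac{65}{48} + 2 \sin{\left(\frac{1}{8} \right)} - (- \frac{17}{48} + 2 \sin{\left(\frac{1}{8} \right)}) = -1.
So G(y) = - \frac{y^{4}}{3} - \frac{4 y^{2}}{3} - 2 \sin{\left(y^{3} \right)} - 1.
Check: d/dy[- \frac{y^{4}}{3} - \frac{4 y^{2}}{3} - 2 \sin{\left(y^{3} \right)} - 1] = - \frac{4 y^{3}}{3} - 6 y^{2} \cos{\left(y^{3} \right)} - \frac{8 y}{3}, which equals G'(y).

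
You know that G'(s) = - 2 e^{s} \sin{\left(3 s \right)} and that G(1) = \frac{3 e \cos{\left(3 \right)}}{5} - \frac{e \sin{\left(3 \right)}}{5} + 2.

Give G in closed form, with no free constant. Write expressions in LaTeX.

G(s) = - \frac{e^{s} \sin{\left(3 s \right)}}{5} + \frac{3 e^{s} \cos{\left(3 s \right)}}{5} + 2

The proposed G(s) is checked by its d/ds: the result must match the given G'(s).
A general antiderivative is - \frac{e^{s} \sin{\left(3 s \right)}}{5} + \frac{3 e^{s} \cos{\left(3 s \right)}}{5} + C.
The condition gives C = \frac{3 e \cos{\left(3 \right)}}{5} - \frac{e \sin{\left(3 \right)}}{5} + 2 - (\frac{3 e \cos{\left(3 \right)}}{5} - \frac{e \sin{\left(3 \right)}}{5}) = 2.
So G(s) = - \frac{e^{s} \sin{\left(3 s \right)}}{5} + \frac{3 e^{s} \cos{\left(3 s \right)}}{5} + 2.
Check: d/ds[- \frac{e^{s} \sin{\left(3 s \right)}}{5} + \frac{3 e^{s} \cos{\left(3 s \right)}}{5} + 2] = - 2 e^{s} \sin{\left(3 s \right)} = G'(s).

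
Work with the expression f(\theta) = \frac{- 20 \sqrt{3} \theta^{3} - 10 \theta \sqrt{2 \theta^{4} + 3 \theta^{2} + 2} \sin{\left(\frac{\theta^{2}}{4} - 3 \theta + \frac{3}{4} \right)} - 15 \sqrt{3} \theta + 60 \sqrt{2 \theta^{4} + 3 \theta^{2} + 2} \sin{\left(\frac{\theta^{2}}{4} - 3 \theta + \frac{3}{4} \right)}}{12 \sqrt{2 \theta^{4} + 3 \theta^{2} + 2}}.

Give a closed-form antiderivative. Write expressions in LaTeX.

An antiderivative is F(\theta) = - \frac{5 \sqrt{\frac{2 \theta^{4}}{3} + \theta^{2} + \frac{2}{3}}}{4} + \frac{5 \cos{\left(\frac{\theta^{2}}{4} - 3 \theta + \frac{3}{4} \right)}}{3}.

Check any antiderivative F(\theta) by computing F'(\theta) and comparing it with f(\theta).
Check: d/d\theta[- \frac{5 \sqrt{\frac{2 \theta^{4}}{3} + \theta^{2} + \frac{2}{3}}}{4} + \frac{5 \cos{\left(\frac{\theta^{2}}{4} - 3 \theta + \frac{3}{4} \right)}}{3}] = \frac{- 20 \sqrt{3} \theta^{3} - 10 \theta \sqrt{2 \theta^{4} + 3 \theta^{2} + 2} \sin{\left(\frac{\theta^{2}}{4} - 3 \theta + \frac{3}{4} \right)} - 15 \sqrt{3} \theta + 60 \sqrt{2 \theta^{4} + 3 \theta^{2} + 2} \sin{\left(\frac{\theta^{2}}{4} - 3 \theta + \frac{3}{4} \right)}}{12 \sqrt{2 \theta^{4} + 3 \theta^{2} + 2}} = f(\theta).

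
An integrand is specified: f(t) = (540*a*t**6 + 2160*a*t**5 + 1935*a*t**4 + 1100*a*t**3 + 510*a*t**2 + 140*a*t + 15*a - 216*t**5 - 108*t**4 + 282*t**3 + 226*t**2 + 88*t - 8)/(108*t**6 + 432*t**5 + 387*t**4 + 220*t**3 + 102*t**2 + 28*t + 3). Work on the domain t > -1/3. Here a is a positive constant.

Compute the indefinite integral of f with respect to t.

F(t) = (5*a*t*(3*t + 1)**2 - 2*(3*t + 1)**2*log(t + 3) + 2*(3*t + 1)**2*atan(2*t) + 1)/(3*t + 1)**2 + C

For F(t) to be correct the identity F'(t) - f(t) = 0 must hold.
Check: d/dt[(5*a*t*(3*t + 1)**2 - 2*(3*t + 1)**2*log(t + 3) + 2*(3*t + 1)**2*atan(2*t) + 1)/(3*t + 1)**2] = (540*a*t**6 + 2160*a*t**5 + 1935*a*t**4 + 1100*a*t**3 + 510*a*t**2 + 140*a*t + 15*a - 216*t**5 - 108*t**4 + 282*t**3 + 226*t**2 + 88*t - 8)/(108*t**6 + 432*t**5 + 387*t**4 + 220*t**3 + 102*t**2 + 28*t + 3) = f(t).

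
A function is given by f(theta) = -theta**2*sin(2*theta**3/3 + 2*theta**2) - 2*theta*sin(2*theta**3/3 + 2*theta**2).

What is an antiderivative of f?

An antiderivative is F(theta) = cos(2*theta**3/3 + 2*theta**2)/2.

The substitution u = 2*theta**3/3 + 2*theta**2 works: f is exactly (dF/du)*(du/dtheta) for that inner function.
Check: d/dtheta[cos(2*theta**3/3 + 2*theta**2)/2] = -theta**2*sin(2*theta**3/3 + 2*theta**2) - 2*theta*sin(2*theta**3/3 + 2*theta**2) = f(theta).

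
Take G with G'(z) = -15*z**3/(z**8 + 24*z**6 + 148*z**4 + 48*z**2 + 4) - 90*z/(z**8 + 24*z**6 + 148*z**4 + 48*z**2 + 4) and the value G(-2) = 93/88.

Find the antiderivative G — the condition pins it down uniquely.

G(z) = 1 + 5/(4*z**4/3 + 16*z**2 + 8/3)

The substitution u = z**4/3 + 4*z**2 + 2/3 works: G'(z) is exactly (dG/du)*(du/dz) for that inner function.
A general antiderivative is 5/(4*(z**4/3 + 4*z**2 + 2/3)) + C.
The condition gives C = 93/88 - (5/88) = 1.
So G(z) = 1 + 5/(4*z**4/3 + 16*z**2 + 8/3).
Check: d/dz[1 + 5/(4*z**4/3 + 16*z**2 + 8/3)] = (-15*z**3 - 90*z)/(z**8 + 24*z**6 + 148*z**4 + 48*z**2 + 4), which equals G'(z).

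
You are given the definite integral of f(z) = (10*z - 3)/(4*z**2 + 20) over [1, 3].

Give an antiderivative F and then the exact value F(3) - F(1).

Any candidate F(z) must reproduce f(z) exactly when differentiated.
F(z) = 5*log(z**2 + 5)/4 - 3*sqrt(5)*atan(sqrt(5)*z/5)/20 is an antiderivative of f.
Check: d/dz[5*log(z**2 + 5)/4 - 3*sqrt(5)*atan(sqrt(5)*z/5)/20] = (10*z - 3)/(4*z**2 + 20) = f(z).
F(3) = -3*sqrt(5)*atan(3*sqrt(5)/5)/20 + 5*log(14)/4; F(1) = -3*sqrt(5)*atan(sqrt(5)/5)/20 + 5*log(6)/4.
Integral = F(3) - F(1) = -5*log(6)/4 - 3*sqrt(5)*atan(3*sqrt(5)/5)/20 + 3*sqrt(5)*atan(sqrt(5)/5)/20 + 5*log(14)/4.

Antiderivative: F(z) = 5*log(z**2 + 5)/4 - 3*sqrt(5)*atan(sqrt(5)*z/5)/20; value = -5*log(6)/4 - 3*sqrt(5)*atan(3*sqrt(5)/5)/20 + 3*sqrt(5)*atan(sqrt(5)/5)/20 + 5*log(14)/4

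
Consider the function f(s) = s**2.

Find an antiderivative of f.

An antiderivative is F(s) = s**3/3.

Check any antiderivative F(s) by computing F'(s) and comparing it with f(s).
Check: d/ds[s**3/3] = s**2 = f(s).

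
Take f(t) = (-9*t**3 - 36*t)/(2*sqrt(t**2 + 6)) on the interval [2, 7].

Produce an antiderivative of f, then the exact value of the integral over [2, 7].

f has the shape u'v + uv' for u = -3*t**2/2 and v = sqrt(t**2 + 6) — it is the derivative of the product u*v.
F(t) = -3*t**2*sqrt(t**2 + 6)/2 is an antiderivative of f.
Check: d/dt[-3*t**2*sqrt(t**2 + 6)/2] = (-9*t**3 - 36*t)/(2*sqrt(t**2 + 6)) = f(t).
F(7) = -147*sqrt(55)/2; F(2) = -6*sqrt(10).
Integral = F(7) - F(2) = -147*sqrt(55)/2 + 6*sqrt(10).

Antiderivative: F(t) = -3*t**2*sqrt(t**2 + 6)/2; value = -147*sqrt(55)/2 + 6*sqrt(10)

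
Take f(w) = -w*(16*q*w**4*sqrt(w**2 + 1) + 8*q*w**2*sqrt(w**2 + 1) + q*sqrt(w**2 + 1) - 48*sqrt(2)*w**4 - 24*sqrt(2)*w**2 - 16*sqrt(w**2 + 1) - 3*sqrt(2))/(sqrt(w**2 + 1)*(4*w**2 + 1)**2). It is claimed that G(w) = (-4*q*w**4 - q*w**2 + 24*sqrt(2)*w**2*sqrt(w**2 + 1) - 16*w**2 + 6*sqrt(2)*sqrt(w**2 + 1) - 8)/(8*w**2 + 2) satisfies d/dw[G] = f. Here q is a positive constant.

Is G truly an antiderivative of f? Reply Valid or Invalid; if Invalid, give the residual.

Valid - differentiating G returns exactly f.

d/dw[G] = (-16*q*w**5*sqrt(w**2 + 1) - 8*q*w**3*sqrt(w**2 + 1) - q*w*sqrt(w**2 + 1) + 48*sqrt(2)*w**5 + 24*sqrt(2)*w**3 + 16*w*sqrt(w**2 + 1) + 3*sqrt(2)*w)/(16*w**4*sqrt(w**2 + 1) + 8*w**2*sqrt(w**2 + 1) + sqrt(w**2 + 1))
This equals f(w) exactly, so the claim holds.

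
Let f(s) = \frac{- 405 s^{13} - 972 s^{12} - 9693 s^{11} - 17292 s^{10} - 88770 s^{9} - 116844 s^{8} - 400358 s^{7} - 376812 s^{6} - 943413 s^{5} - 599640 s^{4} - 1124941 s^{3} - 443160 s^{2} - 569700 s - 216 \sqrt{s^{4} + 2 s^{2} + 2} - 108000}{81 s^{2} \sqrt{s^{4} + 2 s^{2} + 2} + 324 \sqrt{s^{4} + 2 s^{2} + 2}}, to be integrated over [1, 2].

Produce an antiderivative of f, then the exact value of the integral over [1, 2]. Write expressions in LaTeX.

Antiderivative: F(s) = - \frac{81 s^{8} \sqrt{s^{4} + 2 s^{2} + 2} + 216 s^{7} \sqrt{s^{4} + 2 s^{2} + 2} + 1836 s^{6} \sqrt{s^{4} + 2 s^{2} + 2} + 3336 s^{5} \sqrt{s^{4} + 2 s^{2} + 2} + 14326 s^{4} \sqrt{s^{4} + 2 s^{2} + 2} + 16680 s^{3} \sqrt{s^{4} + 2 s^{2} + 2} + 45900 s^{2} \sqrt{s^{4} + 2 s^{2} + 2} + 27000 s \sqrt{s^{4} + 2 s^{2} + 2} + 50625 \sqrt{s^{4} + 2 s^{2} + 2} + 216 \operatorname{atan}{\left(\frac{s}{2} \right)}}{162}; value = - \frac{923521 \sqrt{26}}{162} - \frac{\pi}{3} + \frac{4 \operatorname{atan}{\left(\frac{1}{2} \right)}}{3} + \frac{80000 \sqrt{5}}{81}

A candidate is checked by its d/ds: the result must match f(s).
F(s) = - \frac{81 s^{8} \sqrt{s^{4} + 2 s^{2} + 2} + 216 s^{7} \sqrt{s^{4} + 2 s^{2} + 2} + 1836 s^{6} \sqrt{s^{4} + 2 s^{2} + 2} + 3336 s^{5} \sqrt{s^{4} + 2 s^{2} + 2} + 14326 s^{4} \sqrt{s^{4} + 2 s^{2} + 2} + 16680 s^{3} \sqrt{s^{4} + 2 s^{2} + 2} + 45900 s^{2} \sqrt{s^{4} + 2 s^{2} + 2} + 27000 s \sqrt{s^{4} + 2 s^{2} + 2} + 50625 \sqrt{s^{4} + 2 s^{2} + 2} + 216 \operatorname{atan}{\left(\frac{s}{2} \right)}}{162} is an antiderivative of f.
Check: d/ds[- \frac{81 s^{8} \sqrt{s^{4} + 2 s^{2} + 2} + 216 s^{7} \sqrt{s^{4} + 2 s^{2} + 2} + 1836 s^{6} \sqrt{s^{4} + 2 s^{2} + 2} + 3336 s^{5} \sqrt{s^{4} + 2 s^{2} + 2} + 14326 s^{4} \sqrt{s^{4} + 2 s^{2} + 2} + 16680 s^{3} \sqrt{s^{4} + 2 s^{2} + 2} + 45900 s^{2} \sqrt{s^{4} + 2 s^{2} + 2} + 27000 s \sqrt{s^{4} + 2 s^{2} + 2} + 50625 \sqrt{s^{4} + 2 s^{2} + 2} + 216 \operatorname{atan}{\left(\frac{s}{2} \right)}}{162}] = \frac{- 405 s^{13} - 972 s^{12} - 9693 s^{11} - 17292 s^{10} - 88770 s^{9} - 116844 s^{8} - 400358 s^{7} - 376812 s^{6} - 943413 s^{5} - 599640 s^{4} - 1124941 s^{3} - 443160 s^{2} - 569700 s - 216 \sqrt{s^{4} + 2 s^{2} + 2} - 108000}{81 s^{2} \sqrt{s^{4} + 2 s^{2} + 2} + 324 \sqrt{s^{4} + 2 s^{2} + 2}} = f(s).
F(2) = - \frac{923521 \sqrt{26}}{162} - \frac{\pi}{3}; F(1) = - \frac{80000 \sqrt{5}}{81} - \frac{4 \operatorname{atan}{\left(\frac{1}{2} \right)}}{3}.
Integral = F(2) - F(1) = - \frac{923521 \sqrt{26}}{162} - \frac{\pi}{3} + \frac{4 \operatorname{atan}{\left(\frac{1}{2} \right)}}{3} + \frac{80000 \sqrt{5}}{81}.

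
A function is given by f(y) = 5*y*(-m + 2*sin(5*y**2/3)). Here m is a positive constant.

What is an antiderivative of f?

Whatever form F(y) takes, F'(y) = f(y) is non-negotiable.
Check: d/dy[-(5*m*y**2 + 6*cos(5*y**2/3))/2] = -5*m*y + 10*y*sin(5*y**2/3), which equals f(y).

An antiderivative is F(y) = -(5*m*y**2 + 6*cos(5*y**2/3))/2.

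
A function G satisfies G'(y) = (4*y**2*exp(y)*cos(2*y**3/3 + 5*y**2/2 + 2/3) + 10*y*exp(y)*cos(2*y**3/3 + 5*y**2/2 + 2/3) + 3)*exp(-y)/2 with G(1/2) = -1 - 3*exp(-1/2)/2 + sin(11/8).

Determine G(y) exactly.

G(y) = (2*exp(y)*sin(2*y**3/3 + 5*y**2/2 + 2/3) - 2*exp(y) - 3)*exp(-y)/2

Recover the given G'(y) by differentiating a candidate G(y); any mismatch rules it out.
A general antiderivative is sin(2*y**3/3 + 5*y**2/2 + 2/3) - 3*exp(-y)/2 + C.
The condition gives C = -1 - 3*exp(-1/2)/2 + sin(11/8) - (-3*exp(-1/2)/2 + sin(11/8)) = -1.
So G(y) = (2*exp(y)*sin(2*y**3/3 + 5*y**2/2 + 2/3) - 2*exp(y) - 3)*exp(-y)/2.
Check: d/dy[(2*exp(y)*sin(2*y**3/3 + 5*y**2/2 + 2/3) - 2*exp(y) - 3)*exp(-y)/2] = (4*y**2*exp(y)*cos(2*y**3/3 + 5*y**2/2 + 2/3) + 10*y*exp(y)*cos(2*y**3/3 + 5*y**2/2 + 2/3) + 3)*exp(-y)/2 = G'(y).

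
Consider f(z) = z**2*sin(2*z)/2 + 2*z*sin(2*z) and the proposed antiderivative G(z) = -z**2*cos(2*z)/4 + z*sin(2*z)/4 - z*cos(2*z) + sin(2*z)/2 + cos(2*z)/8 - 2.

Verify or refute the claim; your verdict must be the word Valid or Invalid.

d/dz[G] = z**2*sin(2*z)/2 + 2*z*sin(2*z)
This equals f(z) exactly, so the claim holds.

Valid: G'(z) = f(z).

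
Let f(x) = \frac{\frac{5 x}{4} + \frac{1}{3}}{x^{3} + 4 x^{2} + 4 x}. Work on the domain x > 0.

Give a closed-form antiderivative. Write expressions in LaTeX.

An antiderivative is F(x) = \frac{\log{\left(x \right)}}{12} - \frac{\log{\left(x + 2 \right)}}{12} - \frac{13}{12 x + 24}.

The denominator factors as 12 x \left(x + 2\right)^{2}; partial fractions split f into directly integrable pieces: - \frac{1}{12 \left(x + 2\right)} + \frac{13}{12 \left(x + 2\right)^{2}} + \frac{1}{12 x}.
Check: d/dx[\frac{\log{\left(x \right)}}{12} - \frac{\log{\left(x + 2 \right)}}{12} - \frac{13}{12 x + 24}] = \frac{15 x + 4}{12 x^{3} + 48 x^{2} + 48 x}, which equals f(x).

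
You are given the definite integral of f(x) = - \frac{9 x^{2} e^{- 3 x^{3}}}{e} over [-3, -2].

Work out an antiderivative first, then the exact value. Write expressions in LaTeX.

The substitution u = - 3 x^{3} - 1 works: f is exactly (dF/du)*(du/dx) for that inner function.
F(x) = \frac{e^{- 3 x^{3}}}{e} is an antiderivative of f.
Check: d/dx[\frac{e^{- 3 x^{3}}}{e}] = - \frac{9 x^{2} e^{- 3 x^{3}}}{e} = f(x).
F(-2) = e^{23}; F(-3) = e^{80}.
Integral = F(-2) - F(-3) = - e^{80} + e^{23}.

Antiderivative: F(x) = \frac{e^{- 3 x^{3}}}{e}; value = - e^{80} + e^{23}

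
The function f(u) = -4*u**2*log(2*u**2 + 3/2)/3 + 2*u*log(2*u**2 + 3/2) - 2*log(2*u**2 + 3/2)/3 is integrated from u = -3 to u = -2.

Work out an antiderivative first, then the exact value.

The integrand splits into summands that can be handled one at a time.
F(u) = (32*u**3 - 108*u**2 + 12*u*(-4*u**2 + 9*u - 6)*log(2*u**2 + 3/2) + 72*u + 81*log(u**2 + 3/4) - 36*sqrt(3)*atan(2*sqrt(3)*u/3))/108 is an antiderivative of f.
Check: d/du[(32*u**3 - 108*u**2 + 12*u*(-4*u**2 + 9*u - 6)*log(2*u**2 + 3/2) + 72*u + 81*log(u**2 + 3/4) - 36*sqrt(3)*atan(2*sqrt(3)*u/3))/108] = -4*u**2*log(2*u**2 + 3/2)/3 + 2*u*log(2*u**2 + 3/2) - 2*log(2*u**2 + 3/2)/3 = f(u).
F(-2) = -208/27 + sqrt(3)*atan(4*sqrt(3)/3)/3 + 3*log(19/4)/4 + 80*log(19/2)/9; F(-3) = -19 + sqrt(3)*atan(2*sqrt(3))/3 + 3*log(39/4)/4 + 23*log(39/2).
Integral = F(-2) - F(-3) = -23*log(39/2) - 3*log(39/4)/4 - sqrt(3)*atan(2*sqrt(3))/3 + sqrt(3)*atan(4*sqrt(3)/3)/3 + 3*log(19/4)/4 + 305/27 + 80*log(19/2)/9.

Antiderivative: F(u) = (32*u**3 - 108*u**2 + 12*u*(-4*u**2 + 9*u - 6)*log(2*u**2 + 3/2) + 72*u + 81*log(u**2 + 3/4) - 36*sqrt(3)*atan(2*sqrt(3)*u/3))/108; value = -23*log(39/2) - 3*log(39/4)/4 - sqrt(3)*atan(2*sqrt(3))/3 + sqrt(3)*atan(4*sqrt(3)/3)/3 + 3*log(19/4)/4 + 305/27 + 80*log(19/2)/9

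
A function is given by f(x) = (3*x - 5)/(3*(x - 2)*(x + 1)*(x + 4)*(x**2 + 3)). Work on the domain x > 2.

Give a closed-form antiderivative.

Factor the denominator (3*(x - 2)*(x + 1)*(x + 4)*(x**2 + 3)) and decompose: f = -(24*x - 1)/(399*(x**2 + 3)) - 17/(1026*(x + 4)) + 2/(27*(x + 1)) + 1/(378*(x - 2)); each piece integrates to a log, atan, or power term.
Check: d/dx[log(x - 2)/378 + 2*log(x + 1)/27 - 17*log(x + 4)/1026 - 4*log(x**2 + 3)/133 + sqrt(3)*atan(sqrt(3)*x/3)/1197] = (3*x - 5)/(3*x**5 + 9*x**4 - 9*x**3 + 3*x**2 - 54*x - 72), which equals f(x).

An antiderivative is F(x) = log(x - 2)/378 + 2*log(x + 1)/27 - 17*log(x + 4)/1026 - 4*log(x**2 + 3)/133 + sqrt(3)*atan(sqrt(3)*x/3)/1197.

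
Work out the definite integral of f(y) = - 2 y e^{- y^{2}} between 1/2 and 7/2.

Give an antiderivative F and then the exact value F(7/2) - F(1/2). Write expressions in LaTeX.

f matches the chain-rule pattern g'(h)*h' with inner function h(y) = - y^{2}; substituting u = h(y) collapses the integral.
F(y) = e^{- y^{2}} is an antiderivative of f.
Check: d/dy[e^{- y^{2}}] = - 2 y e^{- y^{2}} = f(y).
F(7/2) = e^{- \frac{49}{4}}; F(1/2) = e^{- \frac{1}{4}}.
Integral = F(7/2) - F(1/2) = - \frac{1}{e^{\frac{1}{4}}} + e^{- \frac{49}{4}}.

Antiderivative: F(y) = e^{- y^{2}}; value = - \frac{1}{e^{\frac{1}{4}}} + e^{- \frac{49}{4}}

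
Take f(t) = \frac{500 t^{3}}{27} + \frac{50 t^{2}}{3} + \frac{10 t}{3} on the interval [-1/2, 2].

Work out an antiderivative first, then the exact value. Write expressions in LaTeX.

The substitution u = \frac{5 t^{2}}{3} + t works: f is exactly (dF/du)*(du/dt) for that inner function.
F(t) = \frac{125 t^{4}}{27} + \frac{50 t^{3}}{9} + \frac{5 t^{2}}{3} is an antiderivative of f.
Check: d/dt[\frac{125 t^{4}}{27} + \frac{50 t^{3}}{9} + \frac{5 t^{2}}{3}] = \frac{500 t^{3}}{27} + \frac{50 t^{2}}{3} + \frac{10 t}{3} = f(t).
F(2) = \frac{3380}{27}; F(-1/2) = \frac{5}{432}.
Integral = F(2) - F(-1/2) = \frac{18025}{144}.

Antiderivative: F(t) = \frac{125 t^{4}}{27} + \frac{50 t^{3}}{9} + \frac{5 t^{2}}{3}; value = \frac{18025}{144}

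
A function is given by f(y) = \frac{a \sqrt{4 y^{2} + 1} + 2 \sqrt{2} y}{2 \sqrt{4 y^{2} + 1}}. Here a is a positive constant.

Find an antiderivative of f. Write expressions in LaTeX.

An antiderivative is F(y) = \frac{a y}{2} + \frac{\sqrt{2 y^{2} + \frac{1}{2}}}{2}.

A candidate is checked by its d/dy: the result must match f(y).
Check: d/dy[\frac{a y}{2} + \frac{\sqrt{2 y^{2} + \frac{1}{2}}}{2}] = \frac{a \sqrt{4 y^{2} + 1} + 2 \sqrt{2} y}{2 \sqrt{4 y^{2} + 1}} = f(y).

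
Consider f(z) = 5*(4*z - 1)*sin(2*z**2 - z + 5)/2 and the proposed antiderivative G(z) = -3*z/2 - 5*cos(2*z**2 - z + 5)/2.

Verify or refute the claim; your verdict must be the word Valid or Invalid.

Invalid: d/dz[G] - f = -3/2, which is not 0.

d/dz[G] = 10*z*sin(2*z**2 - z + 5) - 5*sin(2*z**2 - z + 5)/2 - 3/2
d/dz[G] - f(z) = -3/2 != 0.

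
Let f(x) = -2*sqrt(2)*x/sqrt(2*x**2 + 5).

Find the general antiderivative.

F(x) = -sqrt(2)*sqrt(2*x**2 + 5) + C

f matches the chain-rule pattern g'(h)*h' with inner function h(x) = x**2 + 5/2; substituting u = h(x) collapses the integral.
Check: d/dx[-sqrt(2)*sqrt(2*x**2 + 5)] = -2*sqrt(2)*x/sqrt(2*x**2 + 5) = f(x).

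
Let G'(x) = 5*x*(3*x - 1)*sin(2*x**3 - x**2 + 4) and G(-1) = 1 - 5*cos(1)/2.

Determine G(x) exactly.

The substitution u = 2*x**3 - x**2 + 4 works: G'(x) is exactly (dG/du)*(du/dx) for that inner function.
A general antiderivative is -5*cos(2*x**3 - x**2 + 4)/2 + C.
The condition gives C = 1 - 5*cos(1)/2 - (-5*cos(1)/2) = 1.
So G(x) = 1 - 5*cos(2*x**3 - x**2 + 4)/2.
Check: d/dx[1 - 5*cos(2*x**3 - x**2 + 4)/2] = 15*x**2*sin(2*x**3 - x**2 + 4) - 5*x*sin(2*x**3 - x**2 + 4), which equals G'(x).

G(x) = 1 - 5*cos(2*x**3 - x**2 + 4)/2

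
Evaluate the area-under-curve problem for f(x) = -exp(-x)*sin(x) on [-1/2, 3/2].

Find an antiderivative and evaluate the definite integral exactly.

For F(x) to be correct the identity F'(x) - f(x) = 0 must hold.
F(x) = (sin(x) + cos(x))*exp(-x)/2 is an antiderivative of f.
Check: d/dx[(sin(x) + cos(x))*exp(-x)/2] = -exp(-x)*sin(x) = f(x).
F(3/2) = exp(-3/2)*cos(3/2)/2 + exp(-3/2)*sin(3/2)/2; F(-1/2) = -exp(1/2)*sin(1/2)/2 + exp(1/2)*cos(1/2)/2.
Integral = F(3/2) - F(-1/2) = -exp(1/2)*cos(1/2)/2 + exp(-3/2)*cos(3/2)/2 + exp(-3/2)*sin(3/2)/2 + exp(1/2)*sin(1/2)/2.

Antiderivative: F(x) = (sin(x) + cos(x))*exp(-x)/2; value = -exp(1/2)*cos(1/2)/2 + exp(-3/2)*cos(3/2)/2 + exp(-3/2)*sin(3/2)/2 + exp(1/2)*sin(1/2)/2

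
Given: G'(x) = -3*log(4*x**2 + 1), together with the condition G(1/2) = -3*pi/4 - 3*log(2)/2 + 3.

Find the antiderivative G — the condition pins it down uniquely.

Differentiate the proposed G(x) back; it has to land on the given G'(x).
A general antiderivative is -3*x*log(4*x**2 + 1) + 6*x - 3*atan(2*x) + C.
The condition gives C = -3*pi/4 - 3*log(2)/2 + 3 - (-3*pi/4 - 3*log(2)/2 + 3) = 0.
So G(x) = -3*x*log(4*x**2 + 1) + 6*x - 3*atan(2*x).
Check: d/dx[-3*x*log(4*x**2 + 1) + 6*x - 3*atan(2*x)] = -3*log(4*x**2 + 1) = G'(x).

G(x) = -3*x*log(4*x**2 + 1) + 6*x - 3*atan(2*x)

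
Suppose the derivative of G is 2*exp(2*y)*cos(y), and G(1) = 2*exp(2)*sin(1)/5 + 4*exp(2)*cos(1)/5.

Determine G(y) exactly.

A candidate passes only if d/dy[G] lands on the given G'(y) exactly.
A general antiderivative is 2*exp(2*y)*sin(y)/5 + 4*exp(2*y)*cos(y)/5 + C.
The condition gives C = 2*exp(2)*sin(1)/5 + 4*exp(2)*cos(1)/5 - (2*exp(2)*sin(1)/5 + 4*exp(2)*cos(1)/5) = 0.
So G(y) = 2*exp(2*y)*sin(y)/5 + 4*exp(2*y)*cos(y)/5.
Check: d/dy[2*exp(2*y)*sin(y)/5 + 4*exp(2*y)*cos(y)/5] = 2*exp(2*y)*cos(y) = G'(y).

G(y) = 2*exp(2*y)*sin(y)/5 + 4*exp(2*y)*cos(y)/5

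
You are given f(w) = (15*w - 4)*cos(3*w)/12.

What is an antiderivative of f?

Any candidate F(w) must reproduce f(w) exactly when differentiated.
Check: d/dw[5*w*sin(3*w)/12 - sin(3*w)/9 + 5*cos(3*w)/36] = 5*w*cos(3*w)/4 - cos(3*w)/3, which equals f(w).

An antiderivative is F(w) = 5*w*sin(3*w)/12 - sin(3*w)/9 + 5*cos(3*w)/36.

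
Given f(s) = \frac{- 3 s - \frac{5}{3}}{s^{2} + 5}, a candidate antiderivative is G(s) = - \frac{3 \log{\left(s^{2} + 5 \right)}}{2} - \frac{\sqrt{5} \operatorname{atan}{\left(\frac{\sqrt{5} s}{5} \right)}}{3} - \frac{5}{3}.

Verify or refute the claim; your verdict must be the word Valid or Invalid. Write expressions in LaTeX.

Valid - differentiating G returns exactly f.

d/ds[G] = \frac{- 9 s - 5}{3 s^{2} + 15}
This equals f(s) exactly, so the claim holds.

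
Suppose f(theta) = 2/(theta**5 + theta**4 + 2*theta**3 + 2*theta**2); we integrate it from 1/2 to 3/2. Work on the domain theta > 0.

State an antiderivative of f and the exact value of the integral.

Antiderivative: F(theta) = (-6*theta*log(theta) + 4*theta*log(theta + 1) + theta*log(theta**2 + 2) - sqrt(2)*theta*atan(sqrt(2)*theta/2) - 6)/(6*theta); value = -log(2) - 5*log(3/2)/3 - sqrt(2)*atan(3*sqrt(2)/4)/6 - log(9/4)/6 + sqrt(2)*atan(sqrt(2)/4)/6 + log(17/4)/6 + 2*log(5/2)/3 + 4/3

Factor the denominator (theta**2*(theta + 1)*(theta**2 + 2)) and decompose: f = (theta - 1)/(3*(theta**2 + 2)) + 2/(3*(theta + 1)) - 1/theta + theta**(-2); each piece integrates to a log, atan, or power term.
F(theta) = (-6*theta*log(theta) + 4*theta*log(theta + 1) + theta*log(theta**2 + 2) - sqrt(2)*theta*atan(sqrt(2)*theta/2) - 6)/(6*theta) is an antiderivative of f.
Check: d/dtheta[(-6*theta*log(theta) + 4*theta*log(theta + 1) + theta*log(theta**2 + 2) - sqrt(2)*theta*atan(sqrt(2)*theta/2) - 6)/(6*theta)] = 2/(theta**5 + theta**4 + 2*theta**3 + 2*theta**2) = f(theta).
F(3/2) = -2/3 - log(3/2) - sqrt(2)*atan(3*sqrt(2)/4)/6 + log(17/4)/6 + 2*log(5/2)/3; F(1/2) = -2 - sqrt(2)*atan(sqrt(2)/4)/6 + log(9/4)/6 + 2*log(3/2)/3 + log(2).
Integral = F(3/2) - F(1/2) = -log(2) - 5*log(3/2)/3 - sqrt(2)*atan(3*sqrt(2)/4)/6 - log(9/4)/6 + sqrt(2)*atan(sqrt(2)/4)/6 + log(17/4)/6 + 2*log(5/2)/3 + 4/3.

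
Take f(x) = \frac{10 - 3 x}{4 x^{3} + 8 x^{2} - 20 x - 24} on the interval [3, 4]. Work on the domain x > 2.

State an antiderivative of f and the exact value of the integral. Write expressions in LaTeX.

Antiderivative: F(x) = \frac{\log{\left(x - 2 \right)}}{15} - \frac{13 \log{\left(x + 1 \right)}}{24} + \frac{19 \log{\left(x + 3 \right)}}{40}; value = - \frac{13 \log{\left(5 \right)}}{24} - \frac{19 \log{\left(6 \right)}}{40} + \frac{\log{\left(2 \right)}}{15} + \frac{13 \log{\left(4 \right)}}{24} + \frac{19 \log{\left(7 \right)}}{40}

Factor the denominator (4 \left(x - 2\right) \left(x + 1\right) \left(x + 3\right)) and decompose: f = \frac{19}{40 \left(x + 3\right)} - \frac{13}{24 \left(x + 1\right)} + \frac{1}{15 \left(x - 2\right)}; each piece integrates to a log, atan, or power term.
F(x) = \frac{\log{\left(x - 2 \right)}}{15} - \frac{13 \log{\left(x + 1 \right)}}{24} + \frac{19 \log{\left(x + 3 \right)}}{40} is an antiderivative of f.
Check: d/dx[\frac{\log{\left(x - 2 \right)}}{15} - \frac{13 \log{\left(x + 1 \right)}}{24} + \frac{19 \log{\left(x + 3 \right)}}{40}] = \frac{10 - 3 x}{4 x^{3} + 8 x^{2} - 20 x - 24} = f(x).
F(4) = - \frac{13 \log{\left(5 \right)}}{24} + \frac{\log{\left(2 \right)}}{15} + \frac{19 \log{\left(7 \right)}}{40}; F(3) = - \frac{13 \log{\left(4 \right)}}{24} + \frac{19 \log{\left(6 \right)}}{40}.
Integral = F(4) - F(3) = - \frac{13 \log{\left(5 \right)}}{24} - \frac{19 \log{\left(6 \right)}}{40} + \frac{\log{\left(2 \right)}}{15} + \frac{13 \log{\left(4 \right)}}{24} + \frac{19 \log{\left(7 \right)}}{40}.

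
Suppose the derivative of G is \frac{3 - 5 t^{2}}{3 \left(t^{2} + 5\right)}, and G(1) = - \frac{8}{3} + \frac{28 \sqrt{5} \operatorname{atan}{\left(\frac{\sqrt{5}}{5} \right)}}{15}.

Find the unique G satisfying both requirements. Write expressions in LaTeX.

For G(t) to be correct, d/dt[G] must agree with the stated G'(t) identically.
A general antiderivative is - \frac{5 t}{3} + \frac{28 \sqrt{5} \operatorname{atan}{\left(\frac{\sqrt{5} t}{5} \right)}}{15} + C.
The condition gives C = - \frac{8}{3} + \frac{28 \sqrt{5} \operatorname{atan}{\left(\frac{\sqrt{5}}{5} \right)}}{15} - (- \frac{5}{3} + \frac{28 \sqrt{5} \operatorname{atan}{\left(\frac{\sqrt{5}}{5} \right)}}{15}) = -1.
So G(t) = \frac{- 25 t + 28 \sqrt{5} \operatorname{atan}{\left(\frac{\sqrt{5} t}{5} \right)} - 15}{15}.
Check: d/dt[\frac{- 25 t + 28 \sqrt{5} \operatorname{atan}{\left(\frac{\sqrt{5} t}{5} \right)} - 15}{15}] = \frac{3 - 5 t^{2}}{3 t^{2} + 15}, which equals G'(t).

G(t) = \frac{- 25 t + 28 \sqrt{5} \operatorname{atan}{\left(\frac{\sqrt{5} t}{5} \right)} - 15}{15}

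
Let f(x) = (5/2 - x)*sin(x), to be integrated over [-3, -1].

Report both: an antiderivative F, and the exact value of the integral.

Antiderivative: F(x) = (2*x*cos(x) - 2*sin(x) - 5*cos(x))/2; value = 11*cos(3)/2 - 7*cos(1)/2 - sin(3) + sin(1)

Check any antiderivative F(x) by computing F'(x) and comparing it with f(x).
F(x) = (2*x*cos(x) - 2*sin(x) - 5*cos(x))/2 is an antiderivative of f.
Check: d/dx[(2*x*cos(x) - 2*sin(x) - 5*cos(x))/2] = -x*sin(x) + 5*sin(x)/2, which equals f(x).
F(-1) = -7*cos(1)/2 + sin(1); F(-3) = sin(3) - 11*cos(3)/2.
Integral = F(-1) - F(-3) = 11*cos(3)/2 - 7*cos(1)/2 - sin(3) + sin(1).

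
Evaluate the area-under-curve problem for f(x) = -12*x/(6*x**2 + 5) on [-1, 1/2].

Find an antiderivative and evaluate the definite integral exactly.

The substitution u = 2*x**2 + 5/3 works: f is exactly (dF/du)*(du/dx) for that inner function.
F(x) = -log(2*x**2 + 5/3) is an antiderivative of f.
Check: d/dx[-log(2*x**2 + 5/3)] = -12*x/(6*x**2 + 5) = f(x).
F(1/2) = -log(13/6); F(-1) = -log(11/3).
Integral = F(1/2) - F(-1) = -log(13/6) + log(11/3).

Antiderivative: F(x) = -log(2*x**2 + 5/3); value = -log(13/6) + log(11/3)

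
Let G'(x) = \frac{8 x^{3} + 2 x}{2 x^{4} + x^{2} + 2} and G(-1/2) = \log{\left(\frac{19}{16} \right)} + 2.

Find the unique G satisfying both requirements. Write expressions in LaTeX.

G(x) = \log{\left(x^{4} + \frac{x^{2}}{2} + 1 \right)} + 2

The substitution u = x^{4} + \frac{x^{2}}{2} + 1 works: G'(x) is exactly (dG/du)*(du/dx) for that inner function.
A general antiderivative is \log{\left(x^{4} + \frac{x^{2}}{2} + 1 \right)} + C.
The condition gives C = \log{\left(\frac{19}{16} \right)} + 2 - (\log{\left(\frac{19}{16} \right)}) = 2.
So G(x) = \log{\left(x^{4} + \frac{x^{2}}{2} + 1 \right)} + 2.
Check: d/dx[\log{\left(x^{4} + \frac{x^{2}}{2} + 1 \right)} + 2] = \frac{8 x^{3} + 2 x}{2 x^{4} + x^{2} + 2} = G'(x).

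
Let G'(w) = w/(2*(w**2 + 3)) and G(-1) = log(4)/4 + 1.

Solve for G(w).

G(w) = log(w**2 + 3)/4 + 1

G'(w) matches the chain-rule pattern g'(h)*h' with inner function h(w) = w**2 + 3; substituting u = h(w) collapses the integral.
A general antiderivative is log(w**2 + 3)/4 + C.
The condition gives C = log(4)/4 + 1 - (log(4)/4) = 1.
So G(w) = log(w**2 + 3)/4 + 1.
Check: d/dw[log(w**2 + 3)/4 + 1] = w/(2*w**2 + 6), which equals G'(w).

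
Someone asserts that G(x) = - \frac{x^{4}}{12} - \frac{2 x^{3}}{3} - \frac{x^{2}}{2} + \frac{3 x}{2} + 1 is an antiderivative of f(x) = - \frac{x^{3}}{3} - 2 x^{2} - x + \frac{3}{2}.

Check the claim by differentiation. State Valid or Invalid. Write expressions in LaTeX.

d/dx[G] = - \frac{x^{3}}{3} - 2 x^{2} - x + \frac{3}{2}
This equals f(x) exactly, so the claim holds.

Valid - differentiating G returns exactly f.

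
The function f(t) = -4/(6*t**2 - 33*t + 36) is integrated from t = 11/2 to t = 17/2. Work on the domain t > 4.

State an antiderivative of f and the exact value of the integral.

The denominator factors as 3*(t - 4)*(2*t - 3); partial fractions split f into directly integrable pieces: 8/(15*(2*t - 3)) - 4/(15*(t - 4)).
F(t) = -4*log(t - 4)/15 + 4*log(t - 3/2)/15 is an antiderivative of f.
Check: d/dt[-4*log(t - 4)/15 + 4*log(t - 3/2)/15] = -4/(6*t**2 - 33*t + 36) = f(t).
F(17/2) = -4*log(9/2)/15 + 4*log(7)/15; F(11/2) = -4*log(3/2)/15 + 4*log(4)/15.
Integral = F(17/2) - F(11/2) = -4*log(9/2)/15 - 4*log(4)/15 + 4*log(3/2)/15 + 4*log(7)/15.

Antiderivative: F(t) = -4*log(t - 4)/15 + 4*log(t - 3/2)/15; value = -4*log(9/2)/15 - 4*log(4)/15 + 4*log(3/2)/15 + 4*log(7)/15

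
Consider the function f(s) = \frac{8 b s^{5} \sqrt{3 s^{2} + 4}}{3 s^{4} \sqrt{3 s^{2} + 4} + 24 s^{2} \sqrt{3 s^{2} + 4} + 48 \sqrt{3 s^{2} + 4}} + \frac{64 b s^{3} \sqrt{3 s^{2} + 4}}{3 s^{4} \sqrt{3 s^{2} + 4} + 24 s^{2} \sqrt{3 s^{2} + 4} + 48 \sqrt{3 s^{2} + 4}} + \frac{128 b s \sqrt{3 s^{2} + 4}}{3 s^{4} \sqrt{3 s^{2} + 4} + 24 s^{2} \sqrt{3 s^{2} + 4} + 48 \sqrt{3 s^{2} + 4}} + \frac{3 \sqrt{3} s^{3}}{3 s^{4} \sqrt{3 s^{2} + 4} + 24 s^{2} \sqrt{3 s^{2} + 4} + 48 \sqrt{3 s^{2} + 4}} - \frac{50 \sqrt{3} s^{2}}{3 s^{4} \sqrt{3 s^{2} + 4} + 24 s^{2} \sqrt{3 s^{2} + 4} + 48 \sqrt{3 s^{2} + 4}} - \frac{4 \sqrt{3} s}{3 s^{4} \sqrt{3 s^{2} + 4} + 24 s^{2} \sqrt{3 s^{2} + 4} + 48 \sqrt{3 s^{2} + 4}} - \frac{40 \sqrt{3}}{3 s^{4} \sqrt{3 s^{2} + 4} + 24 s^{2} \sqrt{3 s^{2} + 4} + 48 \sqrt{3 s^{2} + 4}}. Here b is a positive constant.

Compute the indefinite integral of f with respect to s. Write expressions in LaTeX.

Integrate term by term and add the pieces.
Check: d/ds[\frac{8 b s^{4} + 32 b s^{2} - 5 \sqrt{3} s \sqrt{3 s^{2} + 4} - 2 \sqrt{3} \sqrt{3 s^{2} + 4}}{6 \left(s^{2} + 4\right)}] = \frac{8 b s^{5} \sqrt{3 s^{2} + 4} + 64 b s^{3} \sqrt{3 s^{2} + 4} + 128 b s \sqrt{3 s^{2} + 4} + 3 \sqrt{3} s^{3} - 50 \sqrt{3} s^{2} - 4 \sqrt{3} s - 40 \sqrt{3}}{3 s^{4} \sqrt{3 s^{2} + 4} + 24 s^{2} \sqrt{3 s^{2} + 4} + 48 \sqrt{3 s^{2} + 4}}, which equals f(s).

F(s) = \frac{8 b s^{4} + 32 b s^{2} - 5 \sqrt{3} s \sqrt{3 s^{2} + 4} - 2 \sqrt{3} \sqrt{3 s^{2} + 4}}{6 \left(s^{2} + 4\right)} + C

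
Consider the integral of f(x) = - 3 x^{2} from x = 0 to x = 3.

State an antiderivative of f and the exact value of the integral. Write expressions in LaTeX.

Whatever form F(x) takes, F'(x) = f(x) is non-negotiable.
F(x) = - x^{3} is an antiderivative of f.
Check: d/dx[- x^{3}] = - 3 x^{2} = f(x).
F(3) = -27; F(0) = 0.
Integral = F(3) - F(0) = -27.

Antiderivative: F(x) = - x^{3}; value = -27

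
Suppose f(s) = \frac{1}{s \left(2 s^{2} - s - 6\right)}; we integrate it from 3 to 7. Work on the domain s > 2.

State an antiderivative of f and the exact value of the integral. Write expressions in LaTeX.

The denominator factors as s \left(s - 2\right) \left(2 s + 3\right); partial fractions split f into directly integrable pieces: \frac{4}{21 \left(2 s + 3\right)} + \frac{1}{14 \left(s - 2\right)} - \frac{1}{6 s}.
F(s) = - \frac{\log{\left(s \right)}}{6} + \frac{\log{\left(s - 2 \right)}}{14} + \frac{2 \log{\left(s + \frac{3}{2} \right)}}{21} is an antiderivative of f.
Check: d/ds[- \frac{\log{\left(s \right)}}{6} + \frac{\log{\left(s - 2 \right)}}{14} + \frac{2 \log{\left(s + \frac{3}{2} \right)}}{21}] = \frac{1}{2 s^{3} - s^{2} - 6 s}, which equals f(s).
F(7) = - \frac{\log{\left(7 \right)}}{6} + \frac{\log{\left(5 \right)}}{14} + \frac{2 \log{\left(\frac{17}{2} \right)}}{21}; F(3) = - \frac{\log{\left(3 \right)}}{6} + \frac{2 \log{\left(\frac{9}{2} \right)}}{21}.
Integral = F(7) - F(3) = - \frac{\log{\left(7 \right)}}{6} - \frac{2 \log{\left(\frac{9}{2} \right)}}{21} + \frac{\log{\left(5 \right)}}{14} + \frac{\log{\left(3 \right)}}{6} + \frac{2 \log{\left(\frac{17}{2} \right)}}{21}.

Antiderivative: F(s) = - \frac{\log{\left(s \right)}}{6} + \frac{\log{\left(s - 2 \right)}}{14} + \frac{2 \log{\left(s + \frac{3}{2} \right)}}{21}; value = - \frac{\log{\left(7 \right)}}{6} - \frac{2 \log{\left(\frac{9}{2} \right)}}{21} + \frac{\log{\left(5 \right)}}{14} + \frac{\log{\left(3 \right)}}{6} + \frac{2 \log{\left(\frac{17}{2} \right)}}{21}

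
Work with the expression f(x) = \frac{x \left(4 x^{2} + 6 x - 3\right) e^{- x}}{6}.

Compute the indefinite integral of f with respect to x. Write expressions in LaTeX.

F(x) = - \frac{\left(4 x^{3} + 18 x^{2} + 33 x + 33\right) e^{- x}}{6} + C

f has the shape u'v + uv' for u = - \frac{2 x^{3}}{3} - 3 x^{2} - \frac{11 x}{2} - \frac{11}{2} and v = e^{- x} — it is the derivative of the product u*v.
Check: d/dx[- \frac{\left(4 x^{3} + 18 x^{2} + 33 x + 33\right) e^{- x}}{6}] = \frac{\left(4 x^{3} + 6 x^{2} - 3 x\right) e^{- x}}{6}, which equals f(x).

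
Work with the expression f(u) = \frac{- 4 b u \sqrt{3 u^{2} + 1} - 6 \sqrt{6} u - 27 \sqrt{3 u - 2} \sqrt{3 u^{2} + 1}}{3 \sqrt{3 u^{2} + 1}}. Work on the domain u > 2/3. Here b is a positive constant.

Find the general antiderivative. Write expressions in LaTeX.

A first test for any F(u): its u-derivative must equal f(u) identically.
Check: d/du[\frac{2 \left(- b u^{2} - 3 \left(3 u - 2\right)^{\frac{3}{2}} - \sqrt{6} \sqrt{3 u^{2} + 1}\right)}{3}] = \frac{- 4 b u \sqrt{3 u^{2} + 1} - 6 \sqrt{6} u - 27 \sqrt{3 u - 2} \sqrt{3 u^{2} + 1}}{3 \sqrt{3 u^{2} + 1}} = f(u).

F(u) = \frac{2 \left(- b u^{2} - 3 \left(3 u - 2\right)^{\frac{3}{2}} - \sqrt{6} \sqrt{3 u^{2} + 1}\right)}{3} + C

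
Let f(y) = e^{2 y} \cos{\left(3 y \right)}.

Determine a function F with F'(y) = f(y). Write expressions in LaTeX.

An antiderivative is F(y) = \frac{\left(3 \sin{\left(3 y \right)} + 2 \cos{\left(3 y \right)}\right) e^{2 y}}{13}.

Since d/dy undoes antidifferentiation here, F'(y) = f(y) is required of F(y).
Check: d/dy[\frac{\left(3 \sin{\left(3 y \right)} + 2 \cos{\left(3 y \right)}\right) e^{2 y}}{13}] = e^{2 y} \cos{\left(3 y \right)} = f(y).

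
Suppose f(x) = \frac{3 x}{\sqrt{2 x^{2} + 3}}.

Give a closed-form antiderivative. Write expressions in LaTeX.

f matches the chain-rule pattern g'(h)*h' with inner function h(x) = 2 x^{2} + 3; substituting u = h(x) collapses the integral.
Check: d/dx[\frac{3 \sqrt{2 x^{2} + 3}}{2}] = \frac{3 x}{\sqrt{2 x^{2} + 3}} = f(x).

An antiderivative is F(x) = \frac{3 \sqrt{2 x^{2} + 3}}{2}.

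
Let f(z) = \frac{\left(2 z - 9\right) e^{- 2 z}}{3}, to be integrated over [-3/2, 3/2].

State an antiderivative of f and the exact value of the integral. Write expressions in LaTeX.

Antiderivative: F(z) = - \frac{\left(z - 4\right) e^{- 2 z}}{3}; value = - \frac{11 e^{3}}{6} + \frac{5}{6 e^{3}}

f has the shape u'v + uv' for u = \frac{4}{3} - \frac{z}{3} and v = e^{- 2 z} — it is the derivative of the product u*v.
F(z) = - \frac{\left(z - 4\right) e^{- 2 z}}{3} is an antiderivative of f.
Check: d/dz[- \frac{\left(z - 4\right) e^{- 2 z}}{3}] = \frac{\left(2 z - 9\right) e^{- 2 z}}{3} = f(z).
F(3/2) = \frac{5}{6 e^{3}}; F(-3/2) = \frac{11 e^{3}}{6}.
Integral = F(3/2) - F(-3/2) = - \frac{11 e^{3}}{6} + \frac{5}{6 e^{3}}.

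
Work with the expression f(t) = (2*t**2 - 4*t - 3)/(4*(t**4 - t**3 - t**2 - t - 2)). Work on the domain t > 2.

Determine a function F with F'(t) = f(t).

The denominator factors as 4*(t - 2)*(t + 1)*(t**2 + 1); partial fractions split f into directly integrable pieces: (7*t + 19)/(40*(t**2 + 1)) - 1/(8*(t + 1)) - 1/(20*(t - 2)).
Check: d/dt[-log(t - 2)/20 - log(t + 1)/8 + 7*log(t**2 + 1)/80 + 19*atan(t)/40] = (2*t**2 - 4*t - 3)/(4*t**4 - 4*t**3 - 4*t**2 - 4*t - 8), which equals f(t).

An antiderivative is F(t) = -log(t - 2)/20 - log(t + 1)/8 + 7*log(t**2 + 1)/80 + 19*atan(t)/40.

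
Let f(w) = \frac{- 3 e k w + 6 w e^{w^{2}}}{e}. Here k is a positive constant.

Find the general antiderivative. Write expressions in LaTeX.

Check any antiderivative F(w) by computing F'(w) and comparing it with f(w).
Check: d/dw[- \frac{3 k w^{2}}{2} + \frac{3 e^{w^{2}}}{e}] = \frac{- 3 e k w + 6 w e^{w^{2}}}{e} = f(w).

F(w) = - \frac{3 k w^{2}}{2} + \frac{3 e^{w^{2}}}{e} + C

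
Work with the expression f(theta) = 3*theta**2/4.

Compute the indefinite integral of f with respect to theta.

F(theta) = theta**3/4 + C

Recover f(theta) by differentiating a candidate F(theta); any mismatch rules it out.
Check: d/dtheta[theta**3/4] = 3*theta**2/4 = f(theta).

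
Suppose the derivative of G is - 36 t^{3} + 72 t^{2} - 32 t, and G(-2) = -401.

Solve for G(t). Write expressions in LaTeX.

The substitution u = \frac{3 t^{2}}{2} - 2 t works: G'(t) is exactly (dG/du)*(du/dt) for that inner function.
A general antiderivative is - 4 \left(\frac{3 t^{2}}{2} - 2 t\right)^{2} + C.
The condition gives C = -401 - (-400) = -1.
So G(t) = - 4 \left(\frac{3 t^{2}}{2} - 2 t\right)^{2} - 1.
Check: d/dt[- 4 \left(\frac{3 t^{2}}{2} - 2 t\right)^{2} - 1] = - 36 t^{3} + 72 t^{2} - 32 t = G'(t).

G(t) = - 4 \left(\frac{3 t^{2}}{2} - 2 t\right)^{2} - 1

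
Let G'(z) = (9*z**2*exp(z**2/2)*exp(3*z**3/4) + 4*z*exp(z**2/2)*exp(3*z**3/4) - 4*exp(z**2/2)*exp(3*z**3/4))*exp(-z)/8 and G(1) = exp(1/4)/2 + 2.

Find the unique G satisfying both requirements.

G'(z) matches the chain-rule pattern g'(h)*h' with inner function h(z) = 3*z**3/4 + z**2/2 - z; substituting u = h(z) collapses the integral.
A general antiderivative is exp(3*z**3/4 + z**2/2 - z)/2 + C.
The condition gives C = exp(1/4)/2 + 2 - (exp(1/4)/2) = 2.
So G(z) = 2 + exp(-z)*exp(z**2/2)*exp(3*z**3/4)/2.
Check: d/dz[2 + exp(-z)*exp(z**2/2)*exp(3*z**3/4)/2] = (9*z**2*exp(z**2/2)*exp(3*z**3/4) + 4*z*exp(z**2/2)*exp(3*z**3/4) - 4*exp(z**2/2)*exp(3*z**3/4))*exp(-z)/8 = G'(z).

G(z) = 2 + exp(-z)*exp(z**2/2)*exp(3*z**3/4)/2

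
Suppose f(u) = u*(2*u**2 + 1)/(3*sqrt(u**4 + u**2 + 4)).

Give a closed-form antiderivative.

The substitution w = u**4 + u**2 + 4 works: f is exactly (dF/dw)*(dw/du) for that inner function.
Check: d/du[sqrt(u**4 + u**2 + 4)/3] = (2*u**3 + u)/(3*sqrt(u**4 + u**2 + 4)), which equals f(u).

An antiderivative is F(u) = sqrt(u**4 + u**2 + 4)/3.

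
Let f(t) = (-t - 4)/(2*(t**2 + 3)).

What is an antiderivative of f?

An antiderivative F(t) passes only if d/dt[F] lands on f(t) exactly.
Check: d/dt[-(3*log(t**2 + 3) + 8*sqrt(3)*atan(sqrt(3)*t/3))/12] = (-t - 4)/(2*t**2 + 6), which equals f(t).

An antiderivative is F(t) = -(3*log(t**2 + 3) + 8*sqrt(3)*atan(sqrt(3)*t/3))/12.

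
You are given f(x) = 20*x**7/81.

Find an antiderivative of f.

An antiderivative is F(x) = 5*x**8/162.

For F(x) to be correct the identity F'(x) - f(x) = 0 must hold.
Check: d/dx[5*x**8/162] = 20*x**7/81 = f(x).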